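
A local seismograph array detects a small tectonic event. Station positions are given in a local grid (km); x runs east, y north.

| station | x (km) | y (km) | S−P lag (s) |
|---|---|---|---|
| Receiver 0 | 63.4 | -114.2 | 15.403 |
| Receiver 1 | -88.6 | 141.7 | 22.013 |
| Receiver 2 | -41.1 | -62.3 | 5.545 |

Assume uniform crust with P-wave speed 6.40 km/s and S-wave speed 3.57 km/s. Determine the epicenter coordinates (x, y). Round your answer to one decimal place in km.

Distance from S−P lag: d = Δt · v_P v_S / (v_P − v_S) = Δt · (6.40·3.57)/(6.40−3.57) ≈ 8.0735·Δt.
So d_Receiver 0 = 124.36, d_Receiver 1 = 177.72, d_Receiver 2 = 44.77 km.
Circle about each station: (x − 63.4)² + (y + 114.2)² = 124.36²; (x + 88.6)² + (y − 141.7)² = 177.72²; (x + 41.1)² + (y + 62.3)² = 44.77².
Subtracting pairs of circle equations eliminates x²+y² and gives linear equations (the radical axes):
-304.0 x + 511.8 y = -5251.34
-209.0 x + 103.8 y = 1970.36
Solving the 2×2 system: x ≈ -20.6, y ≈ -22.5 km.
Check against Receiver 0 (with the unrounded x, y): √((x − 63.4)²+(y + 114.2)²) = 124.36 ≈ 124.36 km. ✓

(-20.6, -22.5)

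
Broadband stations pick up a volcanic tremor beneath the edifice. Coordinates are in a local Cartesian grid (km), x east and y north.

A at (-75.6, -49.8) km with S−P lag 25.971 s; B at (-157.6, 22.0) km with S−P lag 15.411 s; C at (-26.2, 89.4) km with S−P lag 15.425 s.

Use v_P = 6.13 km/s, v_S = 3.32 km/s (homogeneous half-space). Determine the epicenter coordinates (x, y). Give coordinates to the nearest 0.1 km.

(-130.2, 130.2)

Distance from S−P lag: d = Δt · v_P v_S / (v_P − v_S) = Δt · (6.13·3.32)/(6.13−3.32) ≈ 7.2426·Δt.
So d_A = 188.10, d_B = 111.62, d_C = 111.72 km.
Circle about each station: (x + 75.6)² + (y + 49.8)² = 188.10²; (x + 157.6)² + (y − 22.0)² = 111.62²; (x + 26.2)² + (y − 89.4)² = 111.72².
Subtracting the A equation from the B and C equations removes the quadratic terms:
-164.0 x + 143.6 y = 40048.95
98.8 x + 278.4 y = 23383.65
Solving the 2×2 system: x ≈ -130.2, y ≈ 130.2 km.
Check against A (with the unrounded x, y): √((x + 75.6)²+(y + 49.8)²) = 188.10 ≈ 188.10 km. ✓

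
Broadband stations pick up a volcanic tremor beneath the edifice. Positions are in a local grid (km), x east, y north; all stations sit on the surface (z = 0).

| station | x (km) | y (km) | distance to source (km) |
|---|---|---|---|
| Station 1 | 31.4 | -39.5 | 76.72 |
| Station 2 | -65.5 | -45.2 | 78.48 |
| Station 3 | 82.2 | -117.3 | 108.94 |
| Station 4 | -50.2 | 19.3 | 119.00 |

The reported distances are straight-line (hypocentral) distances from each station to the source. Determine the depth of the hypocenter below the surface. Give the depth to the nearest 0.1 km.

42.2 km

Each station gives a sphere (x−x_i)² + (y−y_i)² + z² = d_i² (stations at z=0).
Subtracting the Station 1 sphere from Station 2 and Station 3: z² cancels, leaving linear equations in x and y:
-193.8 x − 11.4 y = 3513.93
101.6 x − 155.6 y = 11987.95
Solving: x ≈ -13.097, y ≈ -85.595 km (keep extra digits for the depth step; rounded: -13.1, -85.6).
Then from the Station 1 sphere: z² = 76.72² − (x − 31.4)² − (y + 39.5)² with x = -13.097, y = -85.595, so z ≈ 42.205 ≈ 42.2 km.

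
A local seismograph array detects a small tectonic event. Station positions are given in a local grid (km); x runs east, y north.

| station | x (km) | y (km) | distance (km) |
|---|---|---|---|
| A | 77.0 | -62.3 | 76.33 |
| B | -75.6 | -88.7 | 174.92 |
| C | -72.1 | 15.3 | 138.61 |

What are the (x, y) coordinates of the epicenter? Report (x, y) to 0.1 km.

(66.5, 13.3)

Circle about each station: (x − 77.0)² + (y + 62.3)² = 76.33²; (x + 75.6)² + (y + 88.7)² = 174.92²; (x + 72.1)² + (y − 15.3)² = 138.61².
Subtracting pairs of circle equations eliminates x²+y² and gives linear equations (the radical axes):
-305.2 x − 52.8 y = -20997.98
-298.2 x + 155.2 y = -17764.25
Solving the 2×2 system: x ≈ 66.5, y ≈ 13.3 km.
Check against A (with the unrounded x, y): √((x − 77.0)²+(y + 62.3)²) = 76.33 ≈ 76.33 km. ✓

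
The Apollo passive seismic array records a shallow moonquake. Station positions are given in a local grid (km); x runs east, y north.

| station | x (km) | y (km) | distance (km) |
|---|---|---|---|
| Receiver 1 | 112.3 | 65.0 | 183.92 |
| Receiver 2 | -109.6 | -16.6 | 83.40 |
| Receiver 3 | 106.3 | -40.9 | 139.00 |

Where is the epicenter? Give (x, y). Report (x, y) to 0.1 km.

(-32.5, -48.4)

Circle about each station: (x − 112.3)² + (y − 65.0)² = 183.92²; (x + 109.6)² + (y + 16.6)² = 83.40²; (x − 106.3)² + (y + 40.9)² = 139.00².
Subtracting the Receiver 1 equation from the Receiver 2 and Receiver 3 equations removes the quadratic terms:
-443.8 x − 163.2 y = 22322.44
-12.0 x − 211.8 y = 10641.78
Solving the 2×2 system: x ≈ -32.5, y ≈ -48.4 km.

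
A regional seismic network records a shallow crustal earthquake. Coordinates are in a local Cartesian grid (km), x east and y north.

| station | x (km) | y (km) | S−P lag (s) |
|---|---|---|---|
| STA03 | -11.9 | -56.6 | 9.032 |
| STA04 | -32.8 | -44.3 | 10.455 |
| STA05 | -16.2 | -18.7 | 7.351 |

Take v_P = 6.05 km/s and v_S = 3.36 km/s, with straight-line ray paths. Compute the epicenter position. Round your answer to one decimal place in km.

Distance from S−P lag: d = Δt · v_P v_S / (v_P − v_S) = Δt · (6.05·3.36)/(6.05−3.36) ≈ 7.5569·Δt.
So d_STA03 = 68.25, d_STA04 = 79.01, d_STA05 = 55.55 km.
Circle about each station: (x + 11.9)² + (y + 56.6)² = 68.25²; (x + 32.8)² + (y + 44.3)² = 79.01²; (x + 16.2)² + (y + 18.7)² = 55.55².
Subtracting the STA03 equation from the STA04 and STA05 equations removes the quadratic terms:
-41.8 x + 24.6 y = -1891.36
-8.6 x + 75.8 y = -1160.78
Solving the 2×2 system: x ≈ 38.8, y ≈ -10.9 km.

x ≈ 38.8 km, y ≈ -10.9 km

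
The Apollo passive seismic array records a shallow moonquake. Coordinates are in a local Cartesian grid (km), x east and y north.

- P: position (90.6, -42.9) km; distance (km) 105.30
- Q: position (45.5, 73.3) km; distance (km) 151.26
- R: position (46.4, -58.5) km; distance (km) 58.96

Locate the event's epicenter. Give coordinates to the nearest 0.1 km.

-12.0 km east, -66.6 km north

Circle about each station: (x − 90.6)² + (y + 42.9)² = 105.30²; (x − 45.5)² + (y − 73.3)² = 151.26²; (x − 46.4)² + (y + 58.5)² = 58.96².
Subtracting the P equation from the Q and R equations removes the quadratic terms:
-90.2 x + 232.4 y = -14397.13
-88.4 x − 31.2 y = 3138.25
Solving the 2×2 system: x ≈ -12.0, y ≈ -66.6 km.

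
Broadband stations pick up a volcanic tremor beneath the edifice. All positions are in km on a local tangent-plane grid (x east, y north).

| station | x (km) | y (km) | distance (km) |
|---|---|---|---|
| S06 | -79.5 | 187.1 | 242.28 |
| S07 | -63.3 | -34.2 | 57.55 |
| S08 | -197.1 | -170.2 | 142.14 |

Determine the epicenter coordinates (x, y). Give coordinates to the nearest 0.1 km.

Circle about each station: (x + 79.5)² + (y − 187.1)² = 242.28²; (x + 63.3)² + (y + 34.2)² = 57.55²; (x + 197.1)² + (y + 170.2)² = 142.14².
Subtracting pairs of circle equations eliminates x²+y² and gives linear equations (the radical axes):
32.4 x − 442.6 y = 19237.47
-235.2 x − 714.6 y = 64985.61
Solving the 2×2 system: x ≈ -118.0, y ≈ -52.1 km.
Check against S06 (with the unrounded x, y): √((x + 79.5)²+(y − 187.1)²) = 242.28 ≈ 242.28 km. ✓

-118.0 km east, -52.1 km north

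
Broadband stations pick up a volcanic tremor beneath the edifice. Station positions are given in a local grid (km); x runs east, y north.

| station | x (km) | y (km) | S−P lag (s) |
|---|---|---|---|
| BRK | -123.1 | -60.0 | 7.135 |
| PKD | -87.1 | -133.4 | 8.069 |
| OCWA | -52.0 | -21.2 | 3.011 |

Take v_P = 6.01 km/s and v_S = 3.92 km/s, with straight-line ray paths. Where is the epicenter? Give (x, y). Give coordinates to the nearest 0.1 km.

x ≈ -42.9 km, y ≈ -53.9 km

Distance from S−P lag: d = Δt · v_P v_S / (v_P − v_S) = Δt · (6.01·3.92)/(6.01−3.92) ≈ 11.2723·Δt.
So d_BRK = 80.43, d_PKD = 90.96, d_OCWA = 33.94 km.
Circle about each station: (x + 123.1)² + (y + 60.0)² = 80.43²; (x + 87.1)² + (y + 133.4)² = 90.96²; (x + 52.0)² + (y + 21.2)² = 33.94².
Subtracting the BRK equation from the PKD and OCWA equations removes the quadratic terms:
72.0 x − 146.8 y = 4823.62
142.2 x + 77.6 y = -10283.11
Solving the 2×2 system: x ≈ -42.9, y ≈ -53.9 km.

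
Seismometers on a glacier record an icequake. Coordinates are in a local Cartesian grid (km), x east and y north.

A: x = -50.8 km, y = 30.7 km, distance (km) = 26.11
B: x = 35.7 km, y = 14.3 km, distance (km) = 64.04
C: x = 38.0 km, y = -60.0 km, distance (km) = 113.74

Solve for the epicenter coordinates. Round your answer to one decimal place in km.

Circle about each station: (x + 50.8)² + (y − 30.7)² = 26.11²; (x − 35.7)² + (y − 14.3)² = 64.04²; (x − 38.0)² + (y + 60.0)² = 113.74².
Subtracting pairs of circle equations eliminates x²+y² and gives linear equations (the radical axes):
173.0 x − 32.8 y = -5463.54
177.6 x − 181.4 y = -10734.19
Solving the 2×2 system: x ≈ -25.0, y ≈ 34.7 km.
Check against A (with the unrounded x, y): √((x + 50.8)²+(y − 30.7)²) = 26.10 ≈ 26.11 km. ✓

(-25.0, 34.7)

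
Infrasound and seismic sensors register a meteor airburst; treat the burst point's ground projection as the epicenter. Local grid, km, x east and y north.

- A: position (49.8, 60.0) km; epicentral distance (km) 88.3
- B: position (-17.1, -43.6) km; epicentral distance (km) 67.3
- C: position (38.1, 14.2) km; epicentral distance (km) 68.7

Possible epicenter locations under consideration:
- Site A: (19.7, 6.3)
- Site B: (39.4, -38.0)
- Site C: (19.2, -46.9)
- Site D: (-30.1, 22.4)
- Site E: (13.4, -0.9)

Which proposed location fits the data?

For each candidate, compare |candidate − station| to the reported distance:
Site A: residuals A 26.7, B 5.3, C 48.7 → max 48.7 km
Site B: residuals A 10.3, B 10.5, C 16.5 → max 16.5 km
Site C: residuals A 22.9, B 30.9, C 4.7 → max 30.9 km
Site D: residuals A 0.0, B 0.0, C 0.0 → max 0.0 km
Site E: residuals A 17.4, B 14.8, C 39.8 → max 39.8 km
Only Site D has all residuals ≈ 0.

Site D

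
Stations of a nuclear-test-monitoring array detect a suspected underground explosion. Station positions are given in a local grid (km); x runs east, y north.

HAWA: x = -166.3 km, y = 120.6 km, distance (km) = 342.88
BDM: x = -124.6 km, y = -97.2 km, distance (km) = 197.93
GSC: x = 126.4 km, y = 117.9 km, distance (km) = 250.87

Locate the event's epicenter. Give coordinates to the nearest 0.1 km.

Circle about each station: (x + 166.3)² + (y − 120.6)² = 342.88²; (x + 124.6)² + (y + 97.2)² = 197.93²; (x − 126.4)² + (y − 117.9)² = 250.87².
Subtracting pairs of circle equations eliminates x²+y² and gives linear equations (the radical axes):
83.4 x − 435.6 y = 61163.36
585.4 x − 5.4 y = 42308.26
Solving the 2×2 system: x ≈ 71.1, y ≈ -126.8 km.

71.1 km east, -126.8 km north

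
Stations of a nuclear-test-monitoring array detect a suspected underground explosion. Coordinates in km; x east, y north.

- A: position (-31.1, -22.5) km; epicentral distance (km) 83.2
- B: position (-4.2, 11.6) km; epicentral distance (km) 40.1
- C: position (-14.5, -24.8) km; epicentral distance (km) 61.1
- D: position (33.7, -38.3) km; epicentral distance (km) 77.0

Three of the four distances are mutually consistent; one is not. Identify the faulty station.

C

Solve using three stations at a time. Using A, B, D (subtract circle equations pairwise → linear system) gives (x, y) ≈ (25.7, 38.3).
Distances from that point to each station vs reported:
  A: calculated 83.2 vs reported 83.2 → residual 0.0 km
  B: calculated 40.1 vs reported 40.1 → residual 0.0 km
  C: calculated 74.8 vs reported 61.1 → residual 13.7 km
  D: calculated 77.0 vs reported 77.0 → residual 0.0 km
A, B, D are mutually consistent (residuals ≈ 0); C is off by 13.7 km.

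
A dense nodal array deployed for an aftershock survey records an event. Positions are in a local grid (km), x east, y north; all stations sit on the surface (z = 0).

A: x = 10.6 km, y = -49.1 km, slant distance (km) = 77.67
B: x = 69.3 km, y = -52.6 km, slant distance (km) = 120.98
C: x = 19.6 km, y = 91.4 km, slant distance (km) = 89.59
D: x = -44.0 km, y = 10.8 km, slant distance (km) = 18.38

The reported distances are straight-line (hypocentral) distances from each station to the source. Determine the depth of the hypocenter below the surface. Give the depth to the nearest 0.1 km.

9.2 km

Each station gives a sphere (x−x_i)² + (y−y_i)² + z² = d_i² (stations at z=0).
Subtracting the A sphere from B and C: z² cancels, leaving linear equations in x and y:
117.4 x − 7.0 y = -3557.45
18.0 x + 281.0 y = 4221.21
Solving: x ≈ -29.294, y ≈ 16.899 km (keep extra digits for the depth step; rounded: -29.3, 16.9).
Then from the A sphere: z² = 77.67² − (x − 10.6)² − (y + 49.1)² with x = -29.294, y = 16.899, so z ≈ 9.232 ≈ 9.2 km.
Check against D (with the unrounded solution): distance 18.40 ≈ 18.38 km. ✓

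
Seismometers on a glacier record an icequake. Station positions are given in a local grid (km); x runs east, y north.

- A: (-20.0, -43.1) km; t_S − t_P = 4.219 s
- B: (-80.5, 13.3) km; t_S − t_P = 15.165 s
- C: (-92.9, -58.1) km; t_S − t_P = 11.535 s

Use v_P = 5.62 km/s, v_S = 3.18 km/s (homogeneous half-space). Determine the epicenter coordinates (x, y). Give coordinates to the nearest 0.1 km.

x ≈ -9.6 km, y ≈ -72.2 km

Distance from S−P lag: d = Δt · v_P v_S / (v_P − v_S) = Δt · (5.62·3.18)/(5.62−3.18) ≈ 7.3244·Δt.
So d_A = 30.90, d_B = 111.07, d_C = 84.49 km.
Circle about each station: (x + 20.0)² + (y + 43.1)² = 30.90²; (x + 80.5)² + (y − 13.3)² = 111.07²; (x + 92.9)² + (y + 58.1)² = 84.49².
Subtracting pairs of circle equations eliminates x²+y² and gives linear equations (the radical axes):
-121.0 x + 112.8 y = -6982.20
-145.8 x − 30.0 y = 3564.66
Solving the 2×2 system: x ≈ -9.6, y ≈ -72.2 km.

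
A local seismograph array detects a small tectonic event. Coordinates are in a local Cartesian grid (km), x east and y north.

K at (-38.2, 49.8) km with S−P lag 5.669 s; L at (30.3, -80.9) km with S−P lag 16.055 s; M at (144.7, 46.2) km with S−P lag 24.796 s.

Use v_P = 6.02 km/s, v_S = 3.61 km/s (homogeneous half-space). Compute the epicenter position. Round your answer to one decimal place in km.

(-76.9, 16.4)

Distance from S−P lag: d = Δt · v_P v_S / (v_P − v_S) = Δt · (6.02·3.61)/(6.02−3.61) ≈ 9.0175·Δt.
So d_K = 51.12, d_L = 144.78, d_M = 223.60 km.
Circle about each station: (x + 38.2)² + (y − 49.8)² = 51.12²; (x − 30.3)² + (y + 80.9)² = 144.78²; (x − 144.7)² + (y − 46.2)² = 223.60².
Subtracting the K equation from the L and M equations removes the quadratic terms:
137.0 x − 261.4 y = -14824.37
365.8 x − 7.2 y = -28250.46
Solving the 2×2 system: x ≈ -76.9, y ≈ 16.4 km.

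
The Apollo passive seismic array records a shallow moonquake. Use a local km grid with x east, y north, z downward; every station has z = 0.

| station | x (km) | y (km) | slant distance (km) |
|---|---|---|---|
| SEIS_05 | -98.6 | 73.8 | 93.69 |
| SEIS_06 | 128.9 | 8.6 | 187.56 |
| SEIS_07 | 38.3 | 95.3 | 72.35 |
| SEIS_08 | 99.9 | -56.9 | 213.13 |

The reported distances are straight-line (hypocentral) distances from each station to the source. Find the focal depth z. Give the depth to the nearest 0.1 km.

depth ≈ 35.3 km

Each station gives a sphere (x−x_i)² + (y−y_i)² + z² = d_i² (stations at z=0).
Subtracting the SEIS_05 sphere from SEIS_06 and SEIS_07: z² cancels, leaving linear equations in x and y:
455.0 x − 130.4 y = -24880.17
273.8 x + 43.0 y = -1076.13
Solving: x ≈ -21.896, y ≈ 114.397 km (keep extra digits for the depth step; rounded: -21.9, 114.4).
Then from the SEIS_05 sphere: z² = 93.69² − (x + 98.6)² − (y − 73.8)² with x = -21.896, y = 114.397, so z ≈ 35.302 ≈ 35.3 km.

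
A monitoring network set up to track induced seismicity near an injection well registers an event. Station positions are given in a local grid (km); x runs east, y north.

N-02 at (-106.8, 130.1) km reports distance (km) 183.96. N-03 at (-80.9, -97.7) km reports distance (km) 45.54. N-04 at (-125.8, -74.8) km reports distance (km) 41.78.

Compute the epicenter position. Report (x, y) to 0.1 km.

-90.1 km east, -53.1 km north

Circle about each station: (x + 106.8)² + (y − 130.1)² = 183.96²; (x + 80.9)² + (y + 97.7)² = 45.54²; (x + 125.8)² + (y + 74.8)² = 41.78².
Subtracting the N-02 equation from the N-03 and N-04 equations removes the quadratic terms:
51.8 x − 455.6 y = 19525.24
-38.0 x − 409.8 y = 25184.14
Solving the 2×2 system: x ≈ -90.1, y ≈ -53.1 km.
Check against N-02 (with the unrounded x, y): √((x + 106.8)²+(y − 130.1)²) = 183.96 ≈ 183.96 km. ✓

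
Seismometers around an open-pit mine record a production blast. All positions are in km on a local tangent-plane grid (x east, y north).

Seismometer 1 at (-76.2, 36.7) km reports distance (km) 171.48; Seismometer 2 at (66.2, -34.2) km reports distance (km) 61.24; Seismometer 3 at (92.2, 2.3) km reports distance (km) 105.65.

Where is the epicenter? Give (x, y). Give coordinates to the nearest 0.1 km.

Circle about each station: (x + 76.2)² + (y − 36.7)² = 171.48²; (x − 66.2)² + (y + 34.2)² = 61.24²; (x − 92.2)² + (y − 2.3)² = 105.65².
Subtracting the Seismometer 1 equation from the Seismometer 2 and Seismometer 3 equations removes the quadratic terms:
284.8 x − 141.8 y = 24053.80
336.8 x − 68.8 y = 19596.27
Solving the 2×2 system: x ≈ 39.9, y ≈ -89.5 km.

39.9 km east, -89.5 km north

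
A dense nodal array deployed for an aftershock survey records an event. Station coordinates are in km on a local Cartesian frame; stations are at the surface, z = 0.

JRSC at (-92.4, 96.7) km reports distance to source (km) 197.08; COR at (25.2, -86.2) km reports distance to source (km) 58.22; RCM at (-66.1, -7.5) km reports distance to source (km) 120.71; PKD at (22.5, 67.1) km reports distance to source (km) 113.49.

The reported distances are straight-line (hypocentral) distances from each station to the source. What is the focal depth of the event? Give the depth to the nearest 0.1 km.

Each station gives a sphere (x−x_i)² + (y−y_i)² + z² = d_i² (stations at z=0).
Subtracting the JRSC sphere from COR and RCM: z² cancels, leaving linear equations in x and y:
235.2 x − 365.8 y = 25627.79
52.6 x − 208.4 y = 10806.43
Solving: x ≈ 46.611, y ≈ -40.090 km (keep extra digits for the depth step; rounded: 46.6, -40.1).
Then from the JRSC sphere: z² = 197.08² − (x + 92.4)² − (y − 96.7)² with x = 46.611, y = -40.090, so z ≈ 28.372 ≈ 28.4 km.

depth ≈ 28.4 km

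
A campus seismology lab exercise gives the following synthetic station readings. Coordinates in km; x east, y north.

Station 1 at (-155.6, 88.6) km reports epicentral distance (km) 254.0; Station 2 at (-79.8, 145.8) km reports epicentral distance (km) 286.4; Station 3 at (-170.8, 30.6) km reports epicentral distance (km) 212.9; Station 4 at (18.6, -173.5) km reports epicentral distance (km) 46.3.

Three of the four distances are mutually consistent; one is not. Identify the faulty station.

Solve using three stations at a time. Using Station 1, Station 2, Station 3 (subtract circle equations pairwise → linear system) gives (x, y) ≈ (-40.7, -137.9).
Distances from that point to each station vs reported:
  Station 1: calculated 254.0 vs reported 254.0 → residual 0.0 km
  Station 2: calculated 286.4 vs reported 286.4 → residual 0.0 km
  Station 3: calculated 212.9 vs reported 212.9 → residual 0.0 km
  Station 4: calculated 69.1 vs reported 46.3 → residual 22.8 km
Station 1, Station 2, Station 3 are mutually consistent (residuals ≈ 0); Station 4 is off by 22.8 km.

Station 4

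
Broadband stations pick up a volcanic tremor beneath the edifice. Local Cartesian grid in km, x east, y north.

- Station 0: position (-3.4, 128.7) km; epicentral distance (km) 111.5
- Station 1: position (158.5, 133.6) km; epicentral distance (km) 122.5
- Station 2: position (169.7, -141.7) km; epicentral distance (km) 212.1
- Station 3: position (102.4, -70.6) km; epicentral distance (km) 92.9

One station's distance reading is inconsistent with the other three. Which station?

Solve using three stations at a time. Using Station 0, Station 1, Station 2 (subtract circle equations pairwise → linear system) gives (x, y) ≈ (72.2, 46.7).
Distances from that point to each station vs reported:
  Station 0: calculated 111.5 vs reported 111.5 → residual 0.0 km
  Station 1: calculated 122.5 vs reported 122.5 → residual 0.0 km
  Station 2: calculated 212.1 vs reported 212.1 → residual 0.0 km
  Station 3: calculated 121.1 vs reported 92.9 → residual 28.2 km
Station 0, Station 1, Station 2 are mutually consistent (residuals ≈ 0); Station 3 is off by 28.2 km.

Station 3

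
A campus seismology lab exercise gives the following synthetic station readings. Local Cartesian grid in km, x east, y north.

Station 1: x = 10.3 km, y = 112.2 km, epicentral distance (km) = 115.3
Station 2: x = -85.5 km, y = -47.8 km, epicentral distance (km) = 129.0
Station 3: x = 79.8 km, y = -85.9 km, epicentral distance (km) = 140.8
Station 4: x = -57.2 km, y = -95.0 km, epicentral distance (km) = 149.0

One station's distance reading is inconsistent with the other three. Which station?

Station 1

Solve using three stations at a time. Using Station 2, Station 3, Station 4 (subtract circle equations pairwise → linear system) gives (x, y) ≈ (11.5, 37.2).
Distances from that point to each station vs reported:
  Station 1: calculated 75.0 vs reported 115.3 → residual 40.3 km
  Station 2: calculated 129.0 vs reported 129.0 → residual 0.0 km
  Station 3: calculated 140.8 vs reported 140.8 → residual 0.0 km
  Station 4: calculated 149.0 vs reported 149.0 → residual 0.0 km
Station 2, Station 3, Station 4 are mutually consistent (residuals ≈ 0); Station 1 is off by 40.3 km.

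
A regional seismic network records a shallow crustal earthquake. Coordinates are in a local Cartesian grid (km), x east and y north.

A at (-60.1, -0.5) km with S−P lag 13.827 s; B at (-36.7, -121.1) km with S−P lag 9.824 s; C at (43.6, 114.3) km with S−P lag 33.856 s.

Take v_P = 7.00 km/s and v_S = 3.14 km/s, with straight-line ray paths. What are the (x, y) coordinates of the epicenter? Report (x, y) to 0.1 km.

Distance from S−P lag: d = Δt · v_P v_S / (v_P − v_S) = Δt · (7.00·3.14)/(7.00−3.14) ≈ 5.6943·Δt.
So d_A = 78.74, d_B = 55.94, d_C = 192.79 km.
Circle about each station: (x + 60.1)² + (y + 0.5)² = 78.74²; (x + 36.7)² + (y + 121.1)² = 55.94²; (x − 43.6)² + (y − 114.3)² = 192.79².
Subtracting pairs of circle equations eliminates x²+y² and gives linear equations (the radical axes):
46.8 x − 241.2 y = 15470.54
207.4 x + 229.6 y = -19614.81
Solving the 2×2 system: x ≈ -19.4, y ≈ -67.9 km.

(-19.4, -67.9)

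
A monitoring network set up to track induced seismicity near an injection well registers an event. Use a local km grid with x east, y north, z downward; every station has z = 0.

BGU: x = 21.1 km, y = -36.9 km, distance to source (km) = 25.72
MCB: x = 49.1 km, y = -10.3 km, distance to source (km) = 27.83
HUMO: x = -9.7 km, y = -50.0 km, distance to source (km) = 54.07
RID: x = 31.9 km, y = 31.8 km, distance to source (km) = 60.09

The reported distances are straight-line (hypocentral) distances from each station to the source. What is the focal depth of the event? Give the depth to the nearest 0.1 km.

z ≈ 18.5 km

Each station gives a sphere (x−x_i)² + (y−y_i)² + z² = d_i² (stations at z=0).
Subtracting the BGU sphere from MCB and HUMO: z² cancels, leaving linear equations in x and y:
56.0 x + 53.2 y = 597.09
-61.6 x − 26.2 y = -1474.78
Solving: x ≈ 34.706, y ≈ -25.309 km (keep extra digits for the depth step; rounded: 34.7, -25.3).
Then from the BGU sphere: z² = 25.72² − (x − 21.1)² − (y + 36.9)² with x = 34.706, y = -25.309, so z ≈ 18.494 ≈ 18.5 km.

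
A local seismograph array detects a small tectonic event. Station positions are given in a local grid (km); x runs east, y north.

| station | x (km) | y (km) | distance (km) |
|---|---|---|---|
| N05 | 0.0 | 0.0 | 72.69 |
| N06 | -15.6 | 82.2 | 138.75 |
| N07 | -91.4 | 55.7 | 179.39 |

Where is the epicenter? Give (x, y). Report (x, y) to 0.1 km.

x ≈ 66.3 km, y ≈ -29.8 km

Circle about each station: x² + y² = 72.69²; (x + 15.6)² + (y − 82.2)² = 138.75²; (x + 91.4)² + (y − 55.7)² = 179.39².
Subtracting pairs of circle equations eliminates x²+y² and gives linear equations (the radical axes):
-31.2 x + 164.4 y = -6967.53
-182.8 x + 111.4 y = -15440.49
Solving the 2×2 system: x ≈ 66.3, y ≈ -29.8 km.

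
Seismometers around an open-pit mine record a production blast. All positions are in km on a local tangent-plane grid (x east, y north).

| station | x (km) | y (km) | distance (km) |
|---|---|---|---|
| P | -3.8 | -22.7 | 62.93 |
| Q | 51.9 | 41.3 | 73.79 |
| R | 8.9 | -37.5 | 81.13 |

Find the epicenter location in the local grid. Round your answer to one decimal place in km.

Circle about each station: (x + 3.8)² + (y + 22.7)² = 62.93²; (x − 51.9)² + (y − 41.3)² = 73.79²; (x − 8.9)² + (y + 37.5)² = 81.13².
Subtracting the P equation from the Q and R equations removes the quadratic terms:
111.4 x + 128.0 y = 2384.79
25.4 x − 29.6 y = -1666.16
Solving the 2×2 system: x ≈ -21.8, y ≈ 37.6 km.

-21.8 km east, 37.6 km north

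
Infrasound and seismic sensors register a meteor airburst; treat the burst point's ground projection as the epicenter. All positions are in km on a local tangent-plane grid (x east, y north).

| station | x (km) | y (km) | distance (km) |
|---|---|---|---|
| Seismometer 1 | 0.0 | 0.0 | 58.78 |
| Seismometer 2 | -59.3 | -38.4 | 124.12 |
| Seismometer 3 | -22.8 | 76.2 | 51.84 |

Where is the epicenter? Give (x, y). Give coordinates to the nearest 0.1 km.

Circle about each station: x² + y² = 58.78²; (x + 59.3)² + (y + 38.4)² = 124.12²; (x + 22.8)² + (y − 76.2)² = 51.84².
Subtracting the Seismometer 1 equation from the Seismometer 2 and Seismometer 3 equations removes the quadratic terms:
-118.6 x − 76.8 y = -6959.64
-45.6 x + 152.4 y = 7093.98
Solving the 2×2 system: x ≈ 23.9, y ≈ 53.7 km.

(23.9, 53.7)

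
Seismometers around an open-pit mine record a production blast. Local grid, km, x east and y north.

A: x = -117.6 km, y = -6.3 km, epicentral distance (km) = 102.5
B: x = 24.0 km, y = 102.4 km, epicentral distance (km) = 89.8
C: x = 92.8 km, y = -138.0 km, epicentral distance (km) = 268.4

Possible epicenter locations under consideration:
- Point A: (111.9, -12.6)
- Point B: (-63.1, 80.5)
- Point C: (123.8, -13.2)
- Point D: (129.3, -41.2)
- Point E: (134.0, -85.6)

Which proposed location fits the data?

For each candidate, compare |candidate − station| to the reported distance:
Point A: residuals A 127.1, B 54.9, C 141.6 → max 141.6 km
Point B: residuals A 0.0, B 0.0, C 0.0 → max 0.0 km
Point C: residuals A 139.0, B 62.9, C 139.8 → max 139.8 km
Point D: residuals A 146.9, B 88.3, C 164.9 → max 164.9 km
Point E: residuals A 161.3, B 128.0, C 201.7 → max 201.7 km
Only Point B has all residuals ≈ 0.

Point B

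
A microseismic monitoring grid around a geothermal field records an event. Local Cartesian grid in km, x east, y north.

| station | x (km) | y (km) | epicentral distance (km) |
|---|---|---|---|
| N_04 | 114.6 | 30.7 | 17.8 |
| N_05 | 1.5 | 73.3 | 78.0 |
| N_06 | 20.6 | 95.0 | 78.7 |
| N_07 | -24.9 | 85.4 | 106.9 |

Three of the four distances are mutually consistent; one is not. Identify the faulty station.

N_04

Solve using three stations at a time. Using N_05, N_06, N_07 (subtract circle equations pairwise → linear system) gives (x, y) ≈ (67.7, 31.8).
Distances from that point to each station vs reported:
  N_04: calculated 46.9 vs reported 17.8 → residual 29.1 km
  N_05: calculated 78.1 vs reported 78.0 → residual 0.1 km
  N_06: calculated 78.8 vs reported 78.7 → residual 0.1 km
  N_07: calculated 107.0 vs reported 106.9 → residual 0.1 km
N_05, N_06, N_07 are mutually consistent (residuals ≈ 0); N_04 is off by 29.1 km.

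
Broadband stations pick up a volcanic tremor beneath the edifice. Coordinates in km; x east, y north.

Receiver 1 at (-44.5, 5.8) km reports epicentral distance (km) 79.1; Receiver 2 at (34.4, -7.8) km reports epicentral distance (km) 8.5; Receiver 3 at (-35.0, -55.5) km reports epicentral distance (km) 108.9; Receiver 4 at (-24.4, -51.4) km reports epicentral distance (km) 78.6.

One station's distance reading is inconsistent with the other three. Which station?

Receiver 3

Solve using three stations at a time. Using Receiver 1, Receiver 2, Receiver 4 (subtract circle equations pairwise → linear system) gives (x, y) ≈ (34.4, 0.7).
Distances from that point to each station vs reported:
  Receiver 1: calculated 79.1 vs reported 79.1 → residual 0.0 km
  Receiver 2: calculated 8.5 vs reported 8.5 → residual 0.0 km
  Receiver 3: calculated 89.3 vs reported 108.9 → residual 19.6 km
  Receiver 4: calculated 78.6 vs reported 78.6 → residual 0.0 km
Receiver 1, Receiver 2, Receiver 4 are mutually consistent (residuals ≈ 0); Receiver 3 is off by 19.6 km.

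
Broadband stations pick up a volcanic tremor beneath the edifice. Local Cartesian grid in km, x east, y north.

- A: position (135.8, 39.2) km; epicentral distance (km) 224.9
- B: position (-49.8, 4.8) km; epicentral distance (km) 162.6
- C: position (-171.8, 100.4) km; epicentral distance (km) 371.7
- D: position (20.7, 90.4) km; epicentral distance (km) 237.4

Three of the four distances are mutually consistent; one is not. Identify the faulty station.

C

Solve using three stations at a time. Using A, B, D (subtract circle equations pairwise → linear system) gives (x, y) ≈ (9.2, -146.8).
Distances from that point to each station vs reported:
  A: calculated 224.9 vs reported 224.9 → residual 0.0 km
  B: calculated 162.7 vs reported 162.6 → residual 0.1 km
  C: calculated 306.4 vs reported 371.7 → residual 65.3 km
  D: calculated 237.4 vs reported 237.4 → residual 0.0 km
A, B, D are mutually consistent (residuals ≈ 0); C is off by 65.3 km.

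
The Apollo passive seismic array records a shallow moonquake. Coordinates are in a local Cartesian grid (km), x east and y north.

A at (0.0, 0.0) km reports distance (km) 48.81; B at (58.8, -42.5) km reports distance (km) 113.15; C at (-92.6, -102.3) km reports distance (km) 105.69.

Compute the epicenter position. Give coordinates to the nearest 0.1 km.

Circle about each station: x² + y² = 48.81²; (x − 58.8)² + (y + 42.5)² = 113.15²; (x + 92.6)² + (y + 102.3)² = 105.69².
Subtracting the A equation from the B and C equations removes the quadratic terms:
117.6 x − 85.0 y = -5156.82
-185.2 x − 204.6 y = 10252.09
Solving the 2×2 system: x ≈ -48.4, y ≈ -6.3 km.

-48.4 km east, -6.3 km north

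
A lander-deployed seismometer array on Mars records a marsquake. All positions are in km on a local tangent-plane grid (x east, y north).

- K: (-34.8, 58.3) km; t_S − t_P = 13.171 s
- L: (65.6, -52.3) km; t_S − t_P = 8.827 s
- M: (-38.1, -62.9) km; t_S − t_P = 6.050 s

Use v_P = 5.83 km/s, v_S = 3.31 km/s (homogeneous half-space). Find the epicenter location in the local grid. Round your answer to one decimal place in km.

Distance from S−P lag: d = Δt · v_P v_S / (v_P − v_S) = Δt · (5.83·3.31)/(5.83−3.31) ≈ 7.6577·Δt.
So d_K = 100.86, d_L = 67.59, d_M = 46.33 km.
Circle about each station: (x + 34.8)² + (y − 58.3)² = 100.86²; (x − 65.6)² + (y + 52.3)² = 67.59²; (x + 38.1)² + (y + 62.9)² = 46.33².
Subtracting pairs of circle equations eliminates x²+y² and gives linear equations (the radical axes):
200.8 x − 221.2 y = 8033.05
-6.6 x − 242.4 y = 8824.36
Solving the 2×2 system: x ≈ -0.1, y ≈ -36.4 km.
Check against K (with the unrounded x, y): √((x + 34.8)²+(y − 58.3)²) = 100.86 ≈ 100.86 km. ✓

x ≈ -0.1 km, y ≈ -36.4 km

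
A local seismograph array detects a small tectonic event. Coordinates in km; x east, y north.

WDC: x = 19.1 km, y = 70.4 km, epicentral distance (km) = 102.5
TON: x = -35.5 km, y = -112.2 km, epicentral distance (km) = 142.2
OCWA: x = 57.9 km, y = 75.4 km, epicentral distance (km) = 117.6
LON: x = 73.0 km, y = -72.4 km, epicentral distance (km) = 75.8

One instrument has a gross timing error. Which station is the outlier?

TON

Solve using three stations at a time. Using WDC, OCWA, LON (subtract circle equations pairwise → linear system) gives (x, y) ≈ (9.1, -31.6).
Distances from that point to each station vs reported:
  WDC: calculated 102.5 vs reported 102.5 → residual 0.0 km
  TON: calculated 92.1 vs reported 142.2 → residual 50.1 km
  OCWA: calculated 117.6 vs reported 117.6 → residual 0.0 km
  LON: calculated 75.8 vs reported 75.8 → residual 0.0 km
WDC, OCWA, LON are mutually consistent (residuals ≈ 0); TON is off by 50.1 km.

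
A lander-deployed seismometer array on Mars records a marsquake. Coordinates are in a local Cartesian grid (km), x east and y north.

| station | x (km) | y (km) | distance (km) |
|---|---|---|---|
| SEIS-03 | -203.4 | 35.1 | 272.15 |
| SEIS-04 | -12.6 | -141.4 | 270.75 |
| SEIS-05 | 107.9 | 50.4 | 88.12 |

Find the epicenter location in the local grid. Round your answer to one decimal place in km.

Circle about each station: (x + 203.4)² + (y − 35.1)² = 272.15²; (x + 12.6)² + (y + 141.4)² = 270.75²; (x − 107.9)² + (y − 50.4)² = 88.12².
Subtracting pairs of circle equations eliminates x²+y² and gives linear equations (the radical axes):
381.6 x − 353.0 y = -21690.79
622.6 x + 30.6 y = 37879.49
Solving the 2×2 system: x ≈ 54.9, y ≈ 120.8 km.

54.9 km east, 120.8 km north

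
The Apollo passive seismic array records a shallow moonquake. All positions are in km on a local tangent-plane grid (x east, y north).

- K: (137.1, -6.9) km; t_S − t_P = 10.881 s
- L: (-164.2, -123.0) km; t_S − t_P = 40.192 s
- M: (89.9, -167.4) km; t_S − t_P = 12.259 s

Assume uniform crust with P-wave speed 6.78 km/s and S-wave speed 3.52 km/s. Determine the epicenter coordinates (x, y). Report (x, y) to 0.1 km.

Distance from S−P lag: d = Δt · v_P v_S / (v_P − v_S) = Δt · (6.78·3.52)/(6.78−3.52) ≈ 7.3207·Δt.
So d_K = 79.66, d_L = 294.24, d_M = 89.74 km.
Circle about each station: (x − 137.1)² + (y + 6.9)² = 79.66²; (x + 164.2)² + (y + 123.0)² = 294.24²; (x − 89.9)² + (y + 167.4)² = 89.74².
Subtracting the K equation from the L and M equations removes the quadratic terms:
-602.6 x − 232.2 y = -56984.84
-94.4 x − 321.0 y = 15553.20
Solving the 2×2 system: x ≈ 127.7, y ≈ -86.0 km.

(127.7, -86.0)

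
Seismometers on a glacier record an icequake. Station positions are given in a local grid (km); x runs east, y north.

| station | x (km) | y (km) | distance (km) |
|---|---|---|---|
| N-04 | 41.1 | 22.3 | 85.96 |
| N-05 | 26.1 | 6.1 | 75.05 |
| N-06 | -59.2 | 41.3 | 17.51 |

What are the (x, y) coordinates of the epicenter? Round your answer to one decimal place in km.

Circle about each station: (x − 41.1)² + (y − 22.3)² = 85.96²; (x − 26.1)² + (y − 6.1)² = 75.05²; (x + 59.2)² + (y − 41.3)² = 17.51².
Subtracting the N-04 equation from the N-05 and N-06 equations removes the quadratic terms:
-30.0 x − 32.4 y = 288.54
-200.6 x + 38.0 y = 10106.35
Solving the 2×2 system: x ≈ -44.3, y ≈ 32.1 km.
Check against N-04 (with the unrounded x, y): √((x − 41.1)²+(y − 22.3)²) = 85.96 ≈ 85.96 km. ✓

-44.3 km east, 32.1 km north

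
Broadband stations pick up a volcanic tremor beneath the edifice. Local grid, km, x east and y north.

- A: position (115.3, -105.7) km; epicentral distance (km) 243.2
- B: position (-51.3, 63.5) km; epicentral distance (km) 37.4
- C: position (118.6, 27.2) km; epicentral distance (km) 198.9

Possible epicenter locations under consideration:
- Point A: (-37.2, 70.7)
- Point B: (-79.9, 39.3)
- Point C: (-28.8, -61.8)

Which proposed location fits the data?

Point B

For each candidate, compare |candidate − station| to the reported distance:
Point A: residuals A 10.0, B 21.6, C 37.1 → max 37.1 km
Point B: residuals A 0.0, B 0.1, C 0.0 → max 0.1 km
Point C: residuals A 92.6, B 89.9, C 26.7 → max 92.6 km
Only Point B has all residuals ≈ 0.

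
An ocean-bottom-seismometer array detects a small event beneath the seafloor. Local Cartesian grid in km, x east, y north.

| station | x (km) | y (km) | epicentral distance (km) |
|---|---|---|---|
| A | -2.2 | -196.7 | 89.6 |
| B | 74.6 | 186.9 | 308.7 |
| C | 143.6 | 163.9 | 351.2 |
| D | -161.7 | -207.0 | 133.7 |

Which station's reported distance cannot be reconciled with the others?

B

Solve using three stations at a time. Using A, C, D (subtract circle equations pairwise → linear system) gives (x, y) ≈ (-56.0, -125.0).
Distances from that point to each station vs reported:
  A: calculated 89.6 vs reported 89.6 → residual 0.0 km
  B: calculated 338.2 vs reported 308.7 → residual 29.5 km
  C: calculated 351.2 vs reported 351.2 → residual 0.0 km
  D: calculated 133.7 vs reported 133.7 → residual 0.0 km
A, C, D are mutually consistent (residuals ≈ 0); B is off by 29.5 km.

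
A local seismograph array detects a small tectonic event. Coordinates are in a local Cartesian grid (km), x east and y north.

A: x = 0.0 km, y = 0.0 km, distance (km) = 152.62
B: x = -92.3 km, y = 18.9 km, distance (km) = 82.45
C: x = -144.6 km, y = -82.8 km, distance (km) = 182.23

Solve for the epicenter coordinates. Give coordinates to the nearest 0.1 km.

(-117.5, 97.4)

Circle about each station: x² + y² = 152.62²; (x + 92.3)² + (y − 18.9)² = 82.45²; (x + 144.6)² + (y + 82.8)² = 182.23².
Subtracting the A equation from the B and C equations removes the quadratic terms:
-184.6 x + 37.8 y = 25371.36
-289.2 x − 165.6 y = 17850.09
Solving the 2×2 system: x ≈ -117.5, y ≈ 97.4 km.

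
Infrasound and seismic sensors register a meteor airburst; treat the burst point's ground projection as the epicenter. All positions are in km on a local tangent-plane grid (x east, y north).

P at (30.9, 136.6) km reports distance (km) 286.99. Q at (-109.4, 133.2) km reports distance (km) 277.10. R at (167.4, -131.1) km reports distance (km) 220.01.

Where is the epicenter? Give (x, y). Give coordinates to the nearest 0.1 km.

-52.5 km east, -138.0 km north

Circle about each station: (x − 30.9)² + (y − 136.6)² = 286.99²; (x + 109.4)² + (y − 133.2)² = 277.10²; (x − 167.4)² + (y + 131.1)² = 220.01².
Subtracting the P equation from the Q and R equations removes the quadratic terms:
-280.6 x − 6.8 y = 15675.08
273.0 x − 535.4 y = 59554.46
Solving the 2×2 system: x ≈ -52.5, y ≈ -138.0 km.
Check against P (with the unrounded x, y): √((x − 30.9)²+(y − 136.6)²) = 287.00 ≈ 286.99 km. ✓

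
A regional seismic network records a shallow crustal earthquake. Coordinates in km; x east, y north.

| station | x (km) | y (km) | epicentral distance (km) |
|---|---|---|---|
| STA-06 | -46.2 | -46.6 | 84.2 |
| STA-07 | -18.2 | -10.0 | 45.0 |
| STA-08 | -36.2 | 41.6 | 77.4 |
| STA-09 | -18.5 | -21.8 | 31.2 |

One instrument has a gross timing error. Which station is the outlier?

Solve using three stations at a time. Using STA-06, STA-07, STA-08 (subtract circle equations pairwise → linear system) gives (x, y) ≈ (26.4, -3.9).
Distances from that point to each station vs reported:
  STA-06: calculated 84.2 vs reported 84.2 → residual 0.0 km
  STA-07: calculated 45.0 vs reported 45.0 → residual 0.0 km
  STA-08: calculated 77.4 vs reported 77.4 → residual 0.0 km
  STA-09: calculated 48.3 vs reported 31.2 → residual 17.1 km
STA-06, STA-07, STA-08 are mutually consistent (residuals ≈ 0); STA-09 is off by 17.1 km.

STA-09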